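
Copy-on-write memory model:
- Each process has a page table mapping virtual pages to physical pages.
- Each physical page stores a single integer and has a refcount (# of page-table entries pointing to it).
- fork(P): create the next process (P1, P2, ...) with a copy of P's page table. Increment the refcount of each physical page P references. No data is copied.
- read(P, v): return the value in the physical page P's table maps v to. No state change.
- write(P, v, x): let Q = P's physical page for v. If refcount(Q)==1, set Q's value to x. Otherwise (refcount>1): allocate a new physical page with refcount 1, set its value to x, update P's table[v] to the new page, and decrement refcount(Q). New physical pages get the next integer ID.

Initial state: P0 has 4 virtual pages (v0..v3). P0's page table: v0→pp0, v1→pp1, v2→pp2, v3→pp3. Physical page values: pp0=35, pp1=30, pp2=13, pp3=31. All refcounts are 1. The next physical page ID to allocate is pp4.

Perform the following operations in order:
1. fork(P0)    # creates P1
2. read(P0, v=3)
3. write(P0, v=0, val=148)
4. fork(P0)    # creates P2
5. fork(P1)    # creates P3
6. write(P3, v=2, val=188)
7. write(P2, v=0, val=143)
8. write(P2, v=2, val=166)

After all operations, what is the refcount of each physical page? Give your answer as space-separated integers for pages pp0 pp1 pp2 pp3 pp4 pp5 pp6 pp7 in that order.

Op 1: fork(P0) -> P1. 4 ppages; refcounts: pp0:2 pp1:2 pp2:2 pp3:2
Op 2: read(P0, v3) -> 31. No state change.
Op 3: write(P0, v0, 148). refcount(pp0)=2>1 -> COPY to pp4. 5 ppages; refcounts: pp0:1 pp1:2 pp2:2 pp3:2 pp4:1
Op 4: fork(P0) -> P2. 5 ppages; refcounts: pp0:1 pp1:3 pp2:3 pp3:3 pp4:2
Op 5: fork(P1) -> P3. 5 ppages; refcounts: pp0:2 pp1:4 pp2:4 pp3:4 pp4:2
Op 6: write(P3, v2, 188). refcount(pp2)=4>1 -> COPY to pp5. 6 ppages; refcounts: pp0:2 pp1:4 pp2:3 pp3:4 pp4:2 pp5:1
Op 7: write(P2, v0, 143). refcount(pp4)=2>1 -> COPY to pp6. 7 ppages; refcounts: pp0:2 pp1:4 pp2:3 pp3:4 pp4:1 pp5:1 pp6:1
Op 8: write(P2, v2, 166). refcount(pp2)=3>1 -> COPY to pp7. 8 ppages; refcounts: pp0:2 pp1:4 pp2:2 pp3:4 pp4:1 pp5:1 pp6:1 pp7:1

Answer: 2 4 2 4 1 1 1 1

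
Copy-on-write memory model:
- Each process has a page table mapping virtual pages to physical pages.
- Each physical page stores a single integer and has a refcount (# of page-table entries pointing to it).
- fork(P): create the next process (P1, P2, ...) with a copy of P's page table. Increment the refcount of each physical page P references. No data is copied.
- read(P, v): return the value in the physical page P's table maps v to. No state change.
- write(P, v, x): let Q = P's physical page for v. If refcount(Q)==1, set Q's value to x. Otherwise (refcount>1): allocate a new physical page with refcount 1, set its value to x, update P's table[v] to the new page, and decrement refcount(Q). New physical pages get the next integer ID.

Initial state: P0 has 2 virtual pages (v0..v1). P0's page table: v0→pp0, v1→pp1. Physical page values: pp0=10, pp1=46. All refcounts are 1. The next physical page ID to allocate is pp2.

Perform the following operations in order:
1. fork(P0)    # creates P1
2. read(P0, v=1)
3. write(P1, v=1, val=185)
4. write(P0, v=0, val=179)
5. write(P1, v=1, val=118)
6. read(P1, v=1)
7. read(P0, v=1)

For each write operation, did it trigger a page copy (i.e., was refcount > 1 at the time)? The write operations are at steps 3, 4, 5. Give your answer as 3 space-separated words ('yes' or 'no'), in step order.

Op 1: fork(P0) -> P1. 2 ppages; refcounts: pp0:2 pp1:2
Op 2: read(P0, v1) -> 46. No state change.
Op 3: write(P1, v1, 185). refcount(pp1)=2>1 -> COPY to pp2. 3 ppages; refcounts: pp0:2 pp1:1 pp2:1
Op 4: write(P0, v0, 179). refcount(pp0)=2>1 -> COPY to pp3. 4 ppages; refcounts: pp0:1 pp1:1 pp2:1 pp3:1
Op 5: write(P1, v1, 118). refcount(pp2)=1 -> write in place. 4 ppages; refcounts: pp0:1 pp1:1 pp2:1 pp3:1
Op 6: read(P1, v1) -> 118. No state change.
Op 7: read(P0, v1) -> 46. No state change.

yes yes no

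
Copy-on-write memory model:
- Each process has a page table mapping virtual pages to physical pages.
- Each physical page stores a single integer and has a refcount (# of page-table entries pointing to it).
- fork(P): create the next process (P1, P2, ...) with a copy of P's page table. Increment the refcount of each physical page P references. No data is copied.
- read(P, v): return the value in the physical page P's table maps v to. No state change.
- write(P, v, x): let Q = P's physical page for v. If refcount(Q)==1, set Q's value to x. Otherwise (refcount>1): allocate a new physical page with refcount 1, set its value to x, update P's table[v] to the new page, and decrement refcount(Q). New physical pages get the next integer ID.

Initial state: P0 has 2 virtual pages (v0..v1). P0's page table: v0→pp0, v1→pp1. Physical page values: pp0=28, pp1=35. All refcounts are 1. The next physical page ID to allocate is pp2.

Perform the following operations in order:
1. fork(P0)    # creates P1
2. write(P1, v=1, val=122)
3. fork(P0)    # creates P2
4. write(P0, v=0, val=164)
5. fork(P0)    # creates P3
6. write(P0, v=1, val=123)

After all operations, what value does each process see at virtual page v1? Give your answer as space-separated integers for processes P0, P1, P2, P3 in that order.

Op 1: fork(P0) -> P1. 2 ppages; refcounts: pp0:2 pp1:2
Op 2: write(P1, v1, 122). refcount(pp1)=2>1 -> COPY to pp2. 3 ppages; refcounts: pp0:2 pp1:1 pp2:1
Op 3: fork(P0) -> P2. 3 ppages; refcounts: pp0:3 pp1:2 pp2:1
Op 4: write(P0, v0, 164). refcount(pp0)=3>1 -> COPY to pp3. 4 ppages; refcounts: pp0:2 pp1:2 pp2:1 pp3:1
Op 5: fork(P0) -> P3. 4 ppages; refcounts: pp0:2 pp1:3 pp2:1 pp3:2
Op 6: write(P0, v1, 123). refcount(pp1)=3>1 -> COPY to pp4. 5 ppages; refcounts: pp0:2 pp1:2 pp2:1 pp3:2 pp4:1
P0: v1 -> pp4 = 123
P1: v1 -> pp2 = 122
P2: v1 -> pp1 = 35
P3: v1 -> pp1 = 35

Answer: 123 122 35 35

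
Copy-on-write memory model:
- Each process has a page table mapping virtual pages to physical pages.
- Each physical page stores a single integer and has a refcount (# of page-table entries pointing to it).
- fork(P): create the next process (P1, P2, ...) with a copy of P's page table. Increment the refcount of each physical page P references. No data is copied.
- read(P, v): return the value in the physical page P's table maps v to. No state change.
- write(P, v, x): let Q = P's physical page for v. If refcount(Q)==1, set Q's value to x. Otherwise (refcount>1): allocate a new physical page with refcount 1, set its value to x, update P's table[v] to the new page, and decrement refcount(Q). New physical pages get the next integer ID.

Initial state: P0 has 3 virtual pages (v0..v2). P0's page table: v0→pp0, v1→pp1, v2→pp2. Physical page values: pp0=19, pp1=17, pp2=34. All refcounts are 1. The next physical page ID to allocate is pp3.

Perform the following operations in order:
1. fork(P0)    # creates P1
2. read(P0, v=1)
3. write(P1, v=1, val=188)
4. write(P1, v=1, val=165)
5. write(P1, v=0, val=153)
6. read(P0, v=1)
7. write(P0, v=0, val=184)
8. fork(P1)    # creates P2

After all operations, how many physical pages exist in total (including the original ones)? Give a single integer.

Answer: 5

Derivation:
Op 1: fork(P0) -> P1. 3 ppages; refcounts: pp0:2 pp1:2 pp2:2
Op 2: read(P0, v1) -> 17. No state change.
Op 3: write(P1, v1, 188). refcount(pp1)=2>1 -> COPY to pp3. 4 ppages; refcounts: pp0:2 pp1:1 pp2:2 pp3:1
Op 4: write(P1, v1, 165). refcount(pp3)=1 -> write in place. 4 ppages; refcounts: pp0:2 pp1:1 pp2:2 pp3:1
Op 5: write(P1, v0, 153). refcount(pp0)=2>1 -> COPY to pp4. 5 ppages; refcounts: pp0:1 pp1:1 pp2:2 pp3:1 pp4:1
Op 6: read(P0, v1) -> 17. No state change.
Op 7: write(P0, v0, 184). refcount(pp0)=1 -> write in place. 5 ppages; refcounts: pp0:1 pp1:1 pp2:2 pp3:1 pp4:1
Op 8: fork(P1) -> P2. 5 ppages; refcounts: pp0:1 pp1:1 pp2:3 pp3:2 pp4:2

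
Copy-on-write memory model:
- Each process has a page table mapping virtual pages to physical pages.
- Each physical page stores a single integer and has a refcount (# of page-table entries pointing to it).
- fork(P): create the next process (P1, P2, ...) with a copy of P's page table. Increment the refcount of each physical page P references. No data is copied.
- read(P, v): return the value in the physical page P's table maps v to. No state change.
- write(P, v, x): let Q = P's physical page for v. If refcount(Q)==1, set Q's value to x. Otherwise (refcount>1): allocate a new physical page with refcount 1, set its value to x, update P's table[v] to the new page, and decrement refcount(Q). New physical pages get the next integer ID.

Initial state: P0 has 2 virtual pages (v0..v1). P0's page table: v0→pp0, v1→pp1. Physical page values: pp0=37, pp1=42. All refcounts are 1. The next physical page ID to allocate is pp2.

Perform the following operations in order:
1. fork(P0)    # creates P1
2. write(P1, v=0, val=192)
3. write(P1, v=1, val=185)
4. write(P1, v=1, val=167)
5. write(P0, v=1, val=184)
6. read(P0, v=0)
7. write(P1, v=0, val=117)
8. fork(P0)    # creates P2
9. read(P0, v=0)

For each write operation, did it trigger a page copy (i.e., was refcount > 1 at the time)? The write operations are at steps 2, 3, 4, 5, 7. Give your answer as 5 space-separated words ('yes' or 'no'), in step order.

Op 1: fork(P0) -> P1. 2 ppages; refcounts: pp0:2 pp1:2
Op 2: write(P1, v0, 192). refcount(pp0)=2>1 -> COPY to pp2. 3 ppages; refcounts: pp0:1 pp1:2 pp2:1
Op 3: write(P1, v1, 185). refcount(pp1)=2>1 -> COPY to pp3. 4 ppages; refcounts: pp0:1 pp1:1 pp2:1 pp3:1
Op 4: write(P1, v1, 167). refcount(pp3)=1 -> write in place. 4 ppages; refcounts: pp0:1 pp1:1 pp2:1 pp3:1
Op 5: write(P0, v1, 184). refcount(pp1)=1 -> write in place. 4 ppages; refcounts: pp0:1 pp1:1 pp2:1 pp3:1
Op 6: read(P0, v0) -> 37. No state change.
Op 7: write(P1, v0, 117). refcount(pp2)=1 -> write in place. 4 ppages; refcounts: pp0:1 pp1:1 pp2:1 pp3:1
Op 8: fork(P0) -> P2. 4 ppages; refcounts: pp0:2 pp1:2 pp2:1 pp3:1
Op 9: read(P0, v0) -> 37. No state change.

yes yes no no no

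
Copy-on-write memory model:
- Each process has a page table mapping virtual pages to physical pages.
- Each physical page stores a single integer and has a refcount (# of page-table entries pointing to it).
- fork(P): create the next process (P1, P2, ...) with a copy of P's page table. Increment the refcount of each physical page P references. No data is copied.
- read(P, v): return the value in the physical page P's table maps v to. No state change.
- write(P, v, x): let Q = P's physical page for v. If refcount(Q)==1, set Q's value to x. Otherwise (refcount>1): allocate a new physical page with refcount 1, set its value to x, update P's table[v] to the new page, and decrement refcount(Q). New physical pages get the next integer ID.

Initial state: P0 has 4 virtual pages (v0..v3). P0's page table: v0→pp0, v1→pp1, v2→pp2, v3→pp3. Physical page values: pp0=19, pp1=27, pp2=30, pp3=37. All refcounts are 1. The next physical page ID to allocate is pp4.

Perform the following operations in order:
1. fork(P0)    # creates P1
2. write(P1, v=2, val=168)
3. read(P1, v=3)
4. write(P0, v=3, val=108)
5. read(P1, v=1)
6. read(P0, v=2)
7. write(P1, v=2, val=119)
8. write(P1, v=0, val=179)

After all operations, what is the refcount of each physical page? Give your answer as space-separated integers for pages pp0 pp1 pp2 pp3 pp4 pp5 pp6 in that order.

Answer: 1 2 1 1 1 1 1

Derivation:
Op 1: fork(P0) -> P1. 4 ppages; refcounts: pp0:2 pp1:2 pp2:2 pp3:2
Op 2: write(P1, v2, 168). refcount(pp2)=2>1 -> COPY to pp4. 5 ppages; refcounts: pp0:2 pp1:2 pp2:1 pp3:2 pp4:1
Op 3: read(P1, v3) -> 37. No state change.
Op 4: write(P0, v3, 108). refcount(pp3)=2>1 -> COPY to pp5. 6 ppages; refcounts: pp0:2 pp1:2 pp2:1 pp3:1 pp4:1 pp5:1
Op 5: read(P1, v1) -> 27. No state change.
Op 6: read(P0, v2) -> 30. No state change.
Op 7: write(P1, v2, 119). refcount(pp4)=1 -> write in place. 6 ppages; refcounts: pp0:2 pp1:2 pp2:1 pp3:1 pp4:1 pp5:1
Op 8: write(P1, v0, 179). refcount(pp0)=2>1 -> COPY to pp6. 7 ppages; refcounts: pp0:1 pp1:2 pp2:1 pp3:1 pp4:1 pp5:1 pp6:1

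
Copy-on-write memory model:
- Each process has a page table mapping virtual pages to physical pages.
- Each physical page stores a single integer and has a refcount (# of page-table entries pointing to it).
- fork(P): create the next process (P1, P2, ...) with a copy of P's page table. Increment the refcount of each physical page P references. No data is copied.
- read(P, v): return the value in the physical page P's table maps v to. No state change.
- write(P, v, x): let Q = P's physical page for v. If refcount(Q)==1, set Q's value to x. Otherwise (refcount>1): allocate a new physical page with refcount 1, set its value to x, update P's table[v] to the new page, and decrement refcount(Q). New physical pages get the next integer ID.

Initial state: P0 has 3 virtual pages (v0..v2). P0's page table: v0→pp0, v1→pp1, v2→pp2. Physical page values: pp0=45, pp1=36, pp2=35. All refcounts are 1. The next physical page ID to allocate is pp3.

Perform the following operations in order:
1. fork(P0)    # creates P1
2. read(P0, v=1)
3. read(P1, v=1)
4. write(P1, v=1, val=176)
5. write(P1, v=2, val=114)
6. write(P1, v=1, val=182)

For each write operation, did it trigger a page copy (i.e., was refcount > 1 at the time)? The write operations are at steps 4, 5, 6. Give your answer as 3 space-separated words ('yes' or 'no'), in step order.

Op 1: fork(P0) -> P1. 3 ppages; refcounts: pp0:2 pp1:2 pp2:2
Op 2: read(P0, v1) -> 36. No state change.
Op 3: read(P1, v1) -> 36. No state change.
Op 4: write(P1, v1, 176). refcount(pp1)=2>1 -> COPY to pp3. 4 ppages; refcounts: pp0:2 pp1:1 pp2:2 pp3:1
Op 5: write(P1, v2, 114). refcount(pp2)=2>1 -> COPY to pp4. 5 ppages; refcounts: pp0:2 pp1:1 pp2:1 pp3:1 pp4:1
Op 6: write(P1, v1, 182). refcount(pp3)=1 -> write in place. 5 ppages; refcounts: pp0:2 pp1:1 pp2:1 pp3:1 pp4:1

yes yes no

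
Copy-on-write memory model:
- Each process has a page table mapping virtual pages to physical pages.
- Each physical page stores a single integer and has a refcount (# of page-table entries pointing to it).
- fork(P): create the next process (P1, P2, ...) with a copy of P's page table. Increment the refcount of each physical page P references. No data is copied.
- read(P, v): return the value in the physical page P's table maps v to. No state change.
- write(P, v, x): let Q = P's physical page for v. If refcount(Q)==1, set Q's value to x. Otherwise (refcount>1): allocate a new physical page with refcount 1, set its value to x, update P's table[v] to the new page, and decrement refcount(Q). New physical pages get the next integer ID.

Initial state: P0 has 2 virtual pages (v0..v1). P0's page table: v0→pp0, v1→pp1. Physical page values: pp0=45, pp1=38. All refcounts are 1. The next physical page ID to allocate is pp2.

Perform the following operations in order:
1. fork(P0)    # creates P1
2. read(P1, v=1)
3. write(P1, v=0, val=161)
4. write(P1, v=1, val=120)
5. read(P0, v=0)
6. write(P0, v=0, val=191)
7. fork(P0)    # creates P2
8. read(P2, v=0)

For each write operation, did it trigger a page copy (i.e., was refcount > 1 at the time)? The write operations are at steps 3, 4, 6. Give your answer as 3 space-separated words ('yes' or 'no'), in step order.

Op 1: fork(P0) -> P1. 2 ppages; refcounts: pp0:2 pp1:2
Op 2: read(P1, v1) -> 38. No state change.
Op 3: write(P1, v0, 161). refcount(pp0)=2>1 -> COPY to pp2. 3 ppages; refcounts: pp0:1 pp1:2 pp2:1
Op 4: write(P1, v1, 120). refcount(pp1)=2>1 -> COPY to pp3. 4 ppages; refcounts: pp0:1 pp1:1 pp2:1 pp3:1
Op 5: read(P0, v0) -> 45. No state change.
Op 6: write(P0, v0, 191). refcount(pp0)=1 -> write in place. 4 ppages; refcounts: pp0:1 pp1:1 pp2:1 pp3:1
Op 7: fork(P0) -> P2. 4 ppages; refcounts: pp0:2 pp1:2 pp2:1 pp3:1
Op 8: read(P2, v0) -> 191. No state change.

yes yes no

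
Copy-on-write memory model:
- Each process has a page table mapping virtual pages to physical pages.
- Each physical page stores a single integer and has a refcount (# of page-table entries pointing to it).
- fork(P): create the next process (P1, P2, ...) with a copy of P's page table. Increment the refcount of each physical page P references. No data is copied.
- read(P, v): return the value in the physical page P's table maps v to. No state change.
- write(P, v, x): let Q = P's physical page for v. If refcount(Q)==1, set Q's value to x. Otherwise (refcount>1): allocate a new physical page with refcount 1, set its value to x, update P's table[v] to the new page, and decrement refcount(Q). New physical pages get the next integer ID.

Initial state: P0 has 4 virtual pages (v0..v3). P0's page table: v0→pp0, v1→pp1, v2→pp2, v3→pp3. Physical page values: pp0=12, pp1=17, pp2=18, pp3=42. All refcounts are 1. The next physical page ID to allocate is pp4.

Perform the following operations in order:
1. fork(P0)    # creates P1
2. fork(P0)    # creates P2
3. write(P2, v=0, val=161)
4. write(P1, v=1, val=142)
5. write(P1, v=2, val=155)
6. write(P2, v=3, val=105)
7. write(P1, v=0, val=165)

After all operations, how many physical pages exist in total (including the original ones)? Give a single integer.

Answer: 9

Derivation:
Op 1: fork(P0) -> P1. 4 ppages; refcounts: pp0:2 pp1:2 pp2:2 pp3:2
Op 2: fork(P0) -> P2. 4 ppages; refcounts: pp0:3 pp1:3 pp2:3 pp3:3
Op 3: write(P2, v0, 161). refcount(pp0)=3>1 -> COPY to pp4. 5 ppages; refcounts: pp0:2 pp1:3 pp2:3 pp3:3 pp4:1
Op 4: write(P1, v1, 142). refcount(pp1)=3>1 -> COPY to pp5. 6 ppages; refcounts: pp0:2 pp1:2 pp2:3 pp3:3 pp4:1 pp5:1
Op 5: write(P1, v2, 155). refcount(pp2)=3>1 -> COPY to pp6. 7 ppages; refcounts: pp0:2 pp1:2 pp2:2 pp3:3 pp4:1 pp5:1 pp6:1
Op 6: write(P2, v3, 105). refcount(pp3)=3>1 -> COPY to pp7. 8 ppages; refcounts: pp0:2 pp1:2 pp2:2 pp3:2 pp4:1 pp5:1 pp6:1 pp7:1
Op 7: write(P1, v0, 165). refcount(pp0)=2>1 -> COPY to pp8. 9 ppages; refcounts: pp0:1 pp1:2 pp2:2 pp3:2 pp4:1 pp5:1 pp6:1 pp7:1 pp8:1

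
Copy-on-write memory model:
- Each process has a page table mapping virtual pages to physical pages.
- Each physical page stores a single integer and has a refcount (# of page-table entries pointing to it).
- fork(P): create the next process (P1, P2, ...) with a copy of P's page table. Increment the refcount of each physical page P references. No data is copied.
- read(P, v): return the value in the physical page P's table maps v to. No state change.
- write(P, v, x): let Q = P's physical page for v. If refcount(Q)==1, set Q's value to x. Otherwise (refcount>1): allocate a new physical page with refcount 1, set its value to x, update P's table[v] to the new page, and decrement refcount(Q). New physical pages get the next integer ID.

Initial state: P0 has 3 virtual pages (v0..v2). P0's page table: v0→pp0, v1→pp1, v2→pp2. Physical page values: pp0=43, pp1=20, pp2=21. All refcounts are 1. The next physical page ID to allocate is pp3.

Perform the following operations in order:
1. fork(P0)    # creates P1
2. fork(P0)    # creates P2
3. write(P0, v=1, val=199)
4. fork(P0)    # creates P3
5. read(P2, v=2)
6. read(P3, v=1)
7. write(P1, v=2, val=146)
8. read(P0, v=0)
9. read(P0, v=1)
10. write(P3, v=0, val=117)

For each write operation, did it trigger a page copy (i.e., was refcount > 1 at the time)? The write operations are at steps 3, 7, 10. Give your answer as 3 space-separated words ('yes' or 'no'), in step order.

Op 1: fork(P0) -> P1. 3 ppages; refcounts: pp0:2 pp1:2 pp2:2
Op 2: fork(P0) -> P2. 3 ppages; refcounts: pp0:3 pp1:3 pp2:3
Op 3: write(P0, v1, 199). refcount(pp1)=3>1 -> COPY to pp3. 4 ppages; refcounts: pp0:3 pp1:2 pp2:3 pp3:1
Op 4: fork(P0) -> P3. 4 ppages; refcounts: pp0:4 pp1:2 pp2:4 pp3:2
Op 5: read(P2, v2) -> 21. No state change.
Op 6: read(P3, v1) -> 199. No state change.
Op 7: write(P1, v2, 146). refcount(pp2)=4>1 -> COPY to pp4. 5 ppages; refcounts: pp0:4 pp1:2 pp2:3 pp3:2 pp4:1
Op 8: read(P0, v0) -> 43. No state change.
Op 9: read(P0, v1) -> 199. No state change.
Op 10: write(P3, v0, 117). refcount(pp0)=4>1 -> COPY to pp5. 6 ppages; refcounts: pp0:3 pp1:2 pp2:3 pp3:2 pp4:1 pp5:1

yes yes yes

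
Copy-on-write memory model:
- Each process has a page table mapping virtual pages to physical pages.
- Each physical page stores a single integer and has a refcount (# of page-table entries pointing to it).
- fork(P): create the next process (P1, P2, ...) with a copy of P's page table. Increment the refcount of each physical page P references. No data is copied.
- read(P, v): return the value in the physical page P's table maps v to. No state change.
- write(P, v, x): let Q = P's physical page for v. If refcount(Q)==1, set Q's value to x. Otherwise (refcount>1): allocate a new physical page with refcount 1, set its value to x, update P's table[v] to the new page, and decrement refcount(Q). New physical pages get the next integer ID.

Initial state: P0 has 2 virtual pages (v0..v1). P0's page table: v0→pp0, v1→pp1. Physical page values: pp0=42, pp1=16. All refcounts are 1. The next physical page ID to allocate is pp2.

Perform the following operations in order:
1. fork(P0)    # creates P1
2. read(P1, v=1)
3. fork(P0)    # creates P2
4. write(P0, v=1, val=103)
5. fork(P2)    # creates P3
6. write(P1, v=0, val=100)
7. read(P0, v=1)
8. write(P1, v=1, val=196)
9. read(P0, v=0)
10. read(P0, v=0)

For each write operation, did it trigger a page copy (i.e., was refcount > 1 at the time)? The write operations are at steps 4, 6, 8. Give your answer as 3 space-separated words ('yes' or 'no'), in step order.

Op 1: fork(P0) -> P1. 2 ppages; refcounts: pp0:2 pp1:2
Op 2: read(P1, v1) -> 16. No state change.
Op 3: fork(P0) -> P2. 2 ppages; refcounts: pp0:3 pp1:3
Op 4: write(P0, v1, 103). refcount(pp1)=3>1 -> COPY to pp2. 3 ppages; refcounts: pp0:3 pp1:2 pp2:1
Op 5: fork(P2) -> P3. 3 ppages; refcounts: pp0:4 pp1:3 pp2:1
Op 6: write(P1, v0, 100). refcount(pp0)=4>1 -> COPY to pp3. 4 ppages; refcounts: pp0:3 pp1:3 pp2:1 pp3:1
Op 7: read(P0, v1) -> 103. No state change.
Op 8: write(P1, v1, 196). refcount(pp1)=3>1 -> COPY to pp4. 5 ppages; refcounts: pp0:3 pp1:2 pp2:1 pp3:1 pp4:1
Op 9: read(P0, v0) -> 42. No state change.
Op 10: read(P0, v0) -> 42. No state change.

yes yes yes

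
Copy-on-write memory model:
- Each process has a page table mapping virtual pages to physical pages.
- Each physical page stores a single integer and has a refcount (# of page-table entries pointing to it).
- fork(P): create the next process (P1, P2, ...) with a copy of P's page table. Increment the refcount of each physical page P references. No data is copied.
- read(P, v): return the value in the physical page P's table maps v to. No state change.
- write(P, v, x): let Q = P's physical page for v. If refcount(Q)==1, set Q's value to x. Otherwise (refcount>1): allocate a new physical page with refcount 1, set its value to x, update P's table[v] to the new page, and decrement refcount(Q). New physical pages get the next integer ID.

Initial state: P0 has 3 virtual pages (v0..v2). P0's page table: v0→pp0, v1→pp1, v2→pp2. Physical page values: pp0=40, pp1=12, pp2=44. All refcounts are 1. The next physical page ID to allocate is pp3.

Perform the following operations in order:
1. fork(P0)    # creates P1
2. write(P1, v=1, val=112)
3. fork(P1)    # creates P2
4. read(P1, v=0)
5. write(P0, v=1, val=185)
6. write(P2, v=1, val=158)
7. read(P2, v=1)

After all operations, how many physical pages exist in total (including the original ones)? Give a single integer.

Op 1: fork(P0) -> P1. 3 ppages; refcounts: pp0:2 pp1:2 pp2:2
Op 2: write(P1, v1, 112). refcount(pp1)=2>1 -> COPY to pp3. 4 ppages; refcounts: pp0:2 pp1:1 pp2:2 pp3:1
Op 3: fork(P1) -> P2. 4 ppages; refcounts: pp0:3 pp1:1 pp2:3 pp3:2
Op 4: read(P1, v0) -> 40. No state change.
Op 5: write(P0, v1, 185). refcount(pp1)=1 -> write in place. 4 ppages; refcounts: pp0:3 pp1:1 pp2:3 pp3:2
Op 6: write(P2, v1, 158). refcount(pp3)=2>1 -> COPY to pp4. 5 ppages; refcounts: pp0:3 pp1:1 pp2:3 pp3:1 pp4:1
Op 7: read(P2, v1) -> 158. No state change.

Answer: 5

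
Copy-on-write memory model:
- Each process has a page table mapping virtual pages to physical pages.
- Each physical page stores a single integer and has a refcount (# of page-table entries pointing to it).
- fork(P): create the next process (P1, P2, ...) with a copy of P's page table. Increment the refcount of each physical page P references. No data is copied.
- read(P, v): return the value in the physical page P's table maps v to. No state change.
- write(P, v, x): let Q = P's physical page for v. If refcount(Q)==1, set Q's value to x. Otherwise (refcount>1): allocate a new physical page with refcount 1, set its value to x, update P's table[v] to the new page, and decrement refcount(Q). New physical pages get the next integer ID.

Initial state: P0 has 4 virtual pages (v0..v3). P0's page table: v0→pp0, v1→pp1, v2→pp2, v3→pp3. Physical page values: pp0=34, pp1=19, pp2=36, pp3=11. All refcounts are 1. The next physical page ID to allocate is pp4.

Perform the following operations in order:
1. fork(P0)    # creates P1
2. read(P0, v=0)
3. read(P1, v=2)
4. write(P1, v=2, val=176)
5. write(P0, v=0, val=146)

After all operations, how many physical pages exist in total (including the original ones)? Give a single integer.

Op 1: fork(P0) -> P1. 4 ppages; refcounts: pp0:2 pp1:2 pp2:2 pp3:2
Op 2: read(P0, v0) -> 34. No state change.
Op 3: read(P1, v2) -> 36. No state change.
Op 4: write(P1, v2, 176). refcount(pp2)=2>1 -> COPY to pp4. 5 ppages; refcounts: pp0:2 pp1:2 pp2:1 pp3:2 pp4:1
Op 5: write(P0, v0, 146). refcount(pp0)=2>1 -> COPY to pp5. 6 ppages; refcounts: pp0:1 pp1:2 pp2:1 pp3:2 pp4:1 pp5:1

Answer: 6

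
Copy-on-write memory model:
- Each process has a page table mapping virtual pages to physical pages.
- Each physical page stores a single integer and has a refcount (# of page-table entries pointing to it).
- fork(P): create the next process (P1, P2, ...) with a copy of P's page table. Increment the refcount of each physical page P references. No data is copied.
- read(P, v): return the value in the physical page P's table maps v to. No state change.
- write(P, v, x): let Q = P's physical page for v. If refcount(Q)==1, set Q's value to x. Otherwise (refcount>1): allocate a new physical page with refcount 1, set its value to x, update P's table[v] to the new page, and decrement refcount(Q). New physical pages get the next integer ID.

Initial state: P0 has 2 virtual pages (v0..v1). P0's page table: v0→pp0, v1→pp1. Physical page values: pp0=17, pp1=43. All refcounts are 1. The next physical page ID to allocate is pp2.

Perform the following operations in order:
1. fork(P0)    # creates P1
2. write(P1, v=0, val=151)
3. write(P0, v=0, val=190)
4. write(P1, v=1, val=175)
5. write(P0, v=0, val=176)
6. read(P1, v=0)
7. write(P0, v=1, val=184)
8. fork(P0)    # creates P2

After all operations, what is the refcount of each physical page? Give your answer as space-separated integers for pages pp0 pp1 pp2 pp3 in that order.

Answer: 2 2 1 1

Derivation:
Op 1: fork(P0) -> P1. 2 ppages; refcounts: pp0:2 pp1:2
Op 2: write(P1, v0, 151). refcount(pp0)=2>1 -> COPY to pp2. 3 ppages; refcounts: pp0:1 pp1:2 pp2:1
Op 3: write(P0, v0, 190). refcount(pp0)=1 -> write in place. 3 ppages; refcounts: pp0:1 pp1:2 pp2:1
Op 4: write(P1, v1, 175). refcount(pp1)=2>1 -> COPY to pp3. 4 ppages; refcounts: pp0:1 pp1:1 pp2:1 pp3:1
Op 5: write(P0, v0, 176). refcount(pp0)=1 -> write in place. 4 ppages; refcounts: pp0:1 pp1:1 pp2:1 pp3:1
Op 6: read(P1, v0) -> 151. No state change.
Op 7: write(P0, v1, 184). refcount(pp1)=1 -> write in place. 4 ppages; refcounts: pp0:1 pp1:1 pp2:1 pp3:1
Op 8: fork(P0) -> P2. 4 ppages; refcounts: pp0:2 pp1:2 pp2:1 pp3:1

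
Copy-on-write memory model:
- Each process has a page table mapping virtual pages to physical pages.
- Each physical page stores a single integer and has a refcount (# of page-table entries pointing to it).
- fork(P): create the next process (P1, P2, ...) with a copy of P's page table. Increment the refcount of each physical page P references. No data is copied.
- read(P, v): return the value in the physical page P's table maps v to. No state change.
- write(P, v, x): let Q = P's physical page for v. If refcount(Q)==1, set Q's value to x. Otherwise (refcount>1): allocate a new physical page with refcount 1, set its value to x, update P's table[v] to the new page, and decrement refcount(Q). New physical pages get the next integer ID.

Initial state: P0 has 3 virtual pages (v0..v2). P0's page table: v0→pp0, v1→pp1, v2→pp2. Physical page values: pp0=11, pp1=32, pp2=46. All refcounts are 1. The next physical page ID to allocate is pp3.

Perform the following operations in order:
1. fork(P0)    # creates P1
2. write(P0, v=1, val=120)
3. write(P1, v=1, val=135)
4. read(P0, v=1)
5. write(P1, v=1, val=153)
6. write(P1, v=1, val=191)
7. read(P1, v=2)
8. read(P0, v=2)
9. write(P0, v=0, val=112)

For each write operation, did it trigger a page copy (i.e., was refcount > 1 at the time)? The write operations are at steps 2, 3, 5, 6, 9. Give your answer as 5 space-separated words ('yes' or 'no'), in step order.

Op 1: fork(P0) -> P1. 3 ppages; refcounts: pp0:2 pp1:2 pp2:2
Op 2: write(P0, v1, 120). refcount(pp1)=2>1 -> COPY to pp3. 4 ppages; refcounts: pp0:2 pp1:1 pp2:2 pp3:1
Op 3: write(P1, v1, 135). refcount(pp1)=1 -> write in place. 4 ppages; refcounts: pp0:2 pp1:1 pp2:2 pp3:1
Op 4: read(P0, v1) -> 120. No state change.
Op 5: write(P1, v1, 153). refcount(pp1)=1 -> write in place. 4 ppages; refcounts: pp0:2 pp1:1 pp2:2 pp3:1
Op 6: write(P1, v1, 191). refcount(pp1)=1 -> write in place. 4 ppages; refcounts: pp0:2 pp1:1 pp2:2 pp3:1
Op 7: read(P1, v2) -> 46. No state change.
Op 8: read(P0, v2) -> 46. No state change.
Op 9: write(P0, v0, 112). refcount(pp0)=2>1 -> COPY to pp4. 5 ppages; refcounts: pp0:1 pp1:1 pp2:2 pp3:1 pp4:1

yes no no no yes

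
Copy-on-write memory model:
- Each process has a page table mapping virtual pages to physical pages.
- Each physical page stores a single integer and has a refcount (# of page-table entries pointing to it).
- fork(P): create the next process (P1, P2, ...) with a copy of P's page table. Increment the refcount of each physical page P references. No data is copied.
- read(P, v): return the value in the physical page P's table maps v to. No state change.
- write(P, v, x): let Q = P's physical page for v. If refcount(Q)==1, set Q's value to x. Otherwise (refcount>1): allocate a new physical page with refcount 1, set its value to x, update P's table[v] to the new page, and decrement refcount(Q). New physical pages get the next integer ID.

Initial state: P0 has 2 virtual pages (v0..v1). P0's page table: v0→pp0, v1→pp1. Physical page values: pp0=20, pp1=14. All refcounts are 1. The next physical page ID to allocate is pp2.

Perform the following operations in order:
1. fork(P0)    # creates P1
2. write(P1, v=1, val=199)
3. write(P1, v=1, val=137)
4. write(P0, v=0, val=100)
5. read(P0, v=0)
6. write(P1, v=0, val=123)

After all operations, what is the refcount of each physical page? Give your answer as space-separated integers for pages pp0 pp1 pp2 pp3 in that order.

Answer: 1 1 1 1

Derivation:
Op 1: fork(P0) -> P1. 2 ppages; refcounts: pp0:2 pp1:2
Op 2: write(P1, v1, 199). refcount(pp1)=2>1 -> COPY to pp2. 3 ppages; refcounts: pp0:2 pp1:1 pp2:1
Op 3: write(P1, v1, 137). refcount(pp2)=1 -> write in place. 3 ppages; refcounts: pp0:2 pp1:1 pp2:1
Op 4: write(P0, v0, 100). refcount(pp0)=2>1 -> COPY to pp3. 4 ppages; refcounts: pp0:1 pp1:1 pp2:1 pp3:1
Op 5: read(P0, v0) -> 100. No state change.
Op 6: write(P1, v0, 123). refcount(pp0)=1 -> write in place. 4 ppages; refcounts: pp0:1 pp1:1 pp2:1 pp3:1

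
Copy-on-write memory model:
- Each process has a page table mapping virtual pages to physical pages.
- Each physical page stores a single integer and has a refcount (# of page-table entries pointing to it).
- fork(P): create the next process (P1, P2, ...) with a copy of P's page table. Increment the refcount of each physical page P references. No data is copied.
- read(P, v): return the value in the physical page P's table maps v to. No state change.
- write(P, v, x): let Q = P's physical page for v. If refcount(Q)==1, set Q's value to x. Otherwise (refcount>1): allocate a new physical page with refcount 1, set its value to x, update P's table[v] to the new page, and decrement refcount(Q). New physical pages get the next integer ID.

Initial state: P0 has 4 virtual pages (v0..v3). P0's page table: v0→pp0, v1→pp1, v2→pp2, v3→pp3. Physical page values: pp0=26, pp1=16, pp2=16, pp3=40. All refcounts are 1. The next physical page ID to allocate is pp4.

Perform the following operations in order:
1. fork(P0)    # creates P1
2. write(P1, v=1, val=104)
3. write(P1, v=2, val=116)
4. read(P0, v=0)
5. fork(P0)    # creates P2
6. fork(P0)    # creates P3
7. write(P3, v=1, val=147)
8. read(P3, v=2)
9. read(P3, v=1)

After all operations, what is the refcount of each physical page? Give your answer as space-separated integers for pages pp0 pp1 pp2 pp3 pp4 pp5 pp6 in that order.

Answer: 4 2 3 4 1 1 1

Derivation:
Op 1: fork(P0) -> P1. 4 ppages; refcounts: pp0:2 pp1:2 pp2:2 pp3:2
Op 2: write(P1, v1, 104). refcount(pp1)=2>1 -> COPY to pp4. 5 ppages; refcounts: pp0:2 pp1:1 pp2:2 pp3:2 pp4:1
Op 3: write(P1, v2, 116). refcount(pp2)=2>1 -> COPY to pp5. 6 ppages; refcounts: pp0:2 pp1:1 pp2:1 pp3:2 pp4:1 pp5:1
Op 4: read(P0, v0) -> 26. No state change.
Op 5: fork(P0) -> P2. 6 ppages; refcounts: pp0:3 pp1:2 pp2:2 pp3:3 pp4:1 pp5:1
Op 6: fork(P0) -> P3. 6 ppages; refcounts: pp0:4 pp1:3 pp2:3 pp3:4 pp4:1 pp5:1
Op 7: write(P3, v1, 147). refcount(pp1)=3>1 -> COPY to pp6. 7 ppages; refcounts: pp0:4 pp1:2 pp2:3 pp3:4 pp4:1 pp5:1 pp6:1
Op 8: read(P3, v2) -> 16. No state change.
Op 9: read(P3, v1) -> 147. No state change.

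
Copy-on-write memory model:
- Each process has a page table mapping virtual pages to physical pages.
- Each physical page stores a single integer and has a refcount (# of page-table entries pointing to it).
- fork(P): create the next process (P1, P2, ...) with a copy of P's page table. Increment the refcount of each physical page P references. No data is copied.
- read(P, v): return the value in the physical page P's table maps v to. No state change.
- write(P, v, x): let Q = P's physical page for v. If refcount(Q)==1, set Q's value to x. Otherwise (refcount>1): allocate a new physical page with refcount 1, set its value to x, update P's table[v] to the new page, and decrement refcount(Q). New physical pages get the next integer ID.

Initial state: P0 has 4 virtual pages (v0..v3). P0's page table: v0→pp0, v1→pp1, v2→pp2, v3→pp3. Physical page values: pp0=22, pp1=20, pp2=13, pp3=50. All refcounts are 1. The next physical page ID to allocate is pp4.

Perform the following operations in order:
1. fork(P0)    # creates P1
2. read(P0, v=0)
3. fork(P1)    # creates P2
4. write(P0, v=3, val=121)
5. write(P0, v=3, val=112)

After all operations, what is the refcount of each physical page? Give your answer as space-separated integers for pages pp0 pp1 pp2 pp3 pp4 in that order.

Op 1: fork(P0) -> P1. 4 ppages; refcounts: pp0:2 pp1:2 pp2:2 pp3:2
Op 2: read(P0, v0) -> 22. No state change.
Op 3: fork(P1) -> P2. 4 ppages; refcounts: pp0:3 pp1:3 pp2:3 pp3:3
Op 4: write(P0, v3, 121). refcount(pp3)=3>1 -> COPY to pp4. 5 ppages; refcounts: pp0:3 pp1:3 pp2:3 pp3:2 pp4:1
Op 5: write(P0, v3, 112). refcount(pp4)=1 -> write in place. 5 ppages; refcounts: pp0:3 pp1:3 pp2:3 pp3:2 pp4:1

Answer: 3 3 3 2 1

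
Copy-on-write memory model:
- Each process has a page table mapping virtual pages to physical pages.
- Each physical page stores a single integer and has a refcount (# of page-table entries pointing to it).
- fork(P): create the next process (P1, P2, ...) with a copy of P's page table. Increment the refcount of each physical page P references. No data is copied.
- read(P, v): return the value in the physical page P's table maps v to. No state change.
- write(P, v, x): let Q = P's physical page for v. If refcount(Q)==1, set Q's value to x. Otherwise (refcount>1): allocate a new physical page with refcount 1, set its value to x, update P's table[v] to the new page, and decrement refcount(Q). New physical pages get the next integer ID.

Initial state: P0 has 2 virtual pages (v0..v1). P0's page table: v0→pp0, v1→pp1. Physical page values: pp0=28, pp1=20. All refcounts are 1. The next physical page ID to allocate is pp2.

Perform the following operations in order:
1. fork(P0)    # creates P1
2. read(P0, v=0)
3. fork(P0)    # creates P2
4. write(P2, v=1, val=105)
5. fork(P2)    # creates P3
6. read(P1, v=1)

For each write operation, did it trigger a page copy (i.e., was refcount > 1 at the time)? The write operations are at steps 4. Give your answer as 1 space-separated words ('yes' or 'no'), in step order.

Op 1: fork(P0) -> P1. 2 ppages; refcounts: pp0:2 pp1:2
Op 2: read(P0, v0) -> 28. No state change.
Op 3: fork(P0) -> P2. 2 ppages; refcounts: pp0:3 pp1:3
Op 4: write(P2, v1, 105). refcount(pp1)=3>1 -> COPY to pp2. 3 ppages; refcounts: pp0:3 pp1:2 pp2:1
Op 5: fork(P2) -> P3. 3 ppages; refcounts: pp0:4 pp1:2 pp2:2
Op 6: read(P1, v1) -> 20. No state change.

yes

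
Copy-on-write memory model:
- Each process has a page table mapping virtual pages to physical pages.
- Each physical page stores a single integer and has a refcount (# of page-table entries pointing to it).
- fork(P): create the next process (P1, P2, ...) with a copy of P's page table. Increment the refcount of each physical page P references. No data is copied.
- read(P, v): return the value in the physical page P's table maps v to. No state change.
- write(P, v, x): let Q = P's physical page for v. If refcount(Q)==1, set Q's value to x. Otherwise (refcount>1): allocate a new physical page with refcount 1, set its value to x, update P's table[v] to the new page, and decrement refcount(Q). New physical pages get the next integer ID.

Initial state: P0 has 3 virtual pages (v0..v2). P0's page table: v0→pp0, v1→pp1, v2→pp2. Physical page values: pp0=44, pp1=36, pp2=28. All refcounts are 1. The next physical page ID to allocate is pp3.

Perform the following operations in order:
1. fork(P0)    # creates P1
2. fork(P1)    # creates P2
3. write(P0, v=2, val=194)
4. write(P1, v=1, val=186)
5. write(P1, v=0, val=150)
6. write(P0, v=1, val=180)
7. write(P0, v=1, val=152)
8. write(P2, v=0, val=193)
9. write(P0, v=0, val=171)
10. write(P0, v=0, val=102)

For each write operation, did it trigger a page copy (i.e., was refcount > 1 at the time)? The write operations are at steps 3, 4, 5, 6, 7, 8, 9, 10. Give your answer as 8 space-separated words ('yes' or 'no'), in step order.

Op 1: fork(P0) -> P1. 3 ppages; refcounts: pp0:2 pp1:2 pp2:2
Op 2: fork(P1) -> P2. 3 ppages; refcounts: pp0:3 pp1:3 pp2:3
Op 3: write(P0, v2, 194). refcount(pp2)=3>1 -> COPY to pp3. 4 ppages; refcounts: pp0:3 pp1:3 pp2:2 pp3:1
Op 4: write(P1, v1, 186). refcount(pp1)=3>1 -> COPY to pp4. 5 ppages; refcounts: pp0:3 pp1:2 pp2:2 pp3:1 pp4:1
Op 5: write(P1, v0, 150). refcount(pp0)=3>1 -> COPY to pp5. 6 ppages; refcounts: pp0:2 pp1:2 pp2:2 pp3:1 pp4:1 pp5:1
Op 6: write(P0, v1, 180). refcount(pp1)=2>1 -> COPY to pp6. 7 ppages; refcounts: pp0:2 pp1:1 pp2:2 pp3:1 pp4:1 pp5:1 pp6:1
Op 7: write(P0, v1, 152). refcount(pp6)=1 -> write in place. 7 ppages; refcounts: pp0:2 pp1:1 pp2:2 pp3:1 pp4:1 pp5:1 pp6:1
Op 8: write(P2, v0, 193). refcount(pp0)=2>1 -> COPY to pp7. 8 ppages; refcounts: pp0:1 pp1:1 pp2:2 pp3:1 pp4:1 pp5:1 pp6:1 pp7:1
Op 9: write(P0, v0, 171). refcount(pp0)=1 -> write in place. 8 ppages; refcounts: pp0:1 pp1:1 pp2:2 pp3:1 pp4:1 pp5:1 pp6:1 pp7:1
Op 10: write(P0, v0, 102). refcount(pp0)=1 -> write in place. 8 ppages; refcounts: pp0:1 pp1:1 pp2:2 pp3:1 pp4:1 pp5:1 pp6:1 pp7:1

yes yes yes yes no yes no no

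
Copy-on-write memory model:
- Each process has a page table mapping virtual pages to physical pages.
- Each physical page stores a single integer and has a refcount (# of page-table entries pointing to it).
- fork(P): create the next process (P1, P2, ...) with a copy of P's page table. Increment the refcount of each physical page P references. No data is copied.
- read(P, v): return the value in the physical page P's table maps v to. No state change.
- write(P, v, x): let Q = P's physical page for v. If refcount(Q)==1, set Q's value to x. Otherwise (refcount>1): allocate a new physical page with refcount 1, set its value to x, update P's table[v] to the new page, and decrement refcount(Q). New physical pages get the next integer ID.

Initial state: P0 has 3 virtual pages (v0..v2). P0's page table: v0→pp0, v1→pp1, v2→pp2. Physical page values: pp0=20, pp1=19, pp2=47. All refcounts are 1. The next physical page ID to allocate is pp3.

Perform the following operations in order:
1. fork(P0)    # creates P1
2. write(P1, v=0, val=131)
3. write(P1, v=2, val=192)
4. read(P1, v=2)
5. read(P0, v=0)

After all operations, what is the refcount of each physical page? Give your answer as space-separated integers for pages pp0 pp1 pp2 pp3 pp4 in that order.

Answer: 1 2 1 1 1

Derivation:
Op 1: fork(P0) -> P1. 3 ppages; refcounts: pp0:2 pp1:2 pp2:2
Op 2: write(P1, v0, 131). refcount(pp0)=2>1 -> COPY to pp3. 4 ppages; refcounts: pp0:1 pp1:2 pp2:2 pp3:1
Op 3: write(P1, v2, 192). refcount(pp2)=2>1 -> COPY to pp4. 5 ppages; refcounts: pp0:1 pp1:2 pp2:1 pp3:1 pp4:1
Op 4: read(P1, v2) -> 192. No state change.
Op 5: read(P0, v0) -> 20. No state change.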